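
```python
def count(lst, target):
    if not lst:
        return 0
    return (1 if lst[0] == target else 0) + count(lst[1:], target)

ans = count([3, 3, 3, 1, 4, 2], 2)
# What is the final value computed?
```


count([3, 3, 3, 1, 4, 2], 2)
lst[0]=3 != 2: 0 + count([3, 3, 1, 4, 2], 2)
lst[0]=3 != 2: 0 + count([3, 1, 4, 2], 2)
lst[0]=3 != 2: 0 + count([1, 4, 2], 2)
lst[0]=1 != 2: 0 + count([4, 2], 2)
lst[0]=4 != 2: 0 + count([2], 2)
lst[0]=2 == 2: 1 + count([], 2)
= 1


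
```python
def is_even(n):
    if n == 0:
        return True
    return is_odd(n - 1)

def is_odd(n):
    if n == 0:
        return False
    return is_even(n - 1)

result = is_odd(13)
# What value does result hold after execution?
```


is_odd(13)
= is_even(12)
= is_odd(11)
= is_even(10)
= is_odd(9)
= is_even(8)
= is_odd(7)
= is_even(6)
= is_odd(5)
= is_even(4)
= is_odd(3)
= is_even(2)
= is_odd(1)
= is_even(0)
n == 0: return True
= True


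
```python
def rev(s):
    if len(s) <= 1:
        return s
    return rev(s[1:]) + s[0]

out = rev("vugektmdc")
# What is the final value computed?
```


rev("vugektmdc")
= rev("ugektmdc") + "v"
= rev("gektmdc") + "u" + "v"
= rev("ektmdc") + "g" + "u" + "v"
= rev("ktmdc") + "e" + "g" + "u" + "v"
= rev("tmdc") + "k" + "e" + "g" + "u" + "v"
= rev("mdc") + "t" + "k" + "e" + "g" + "u" + "v"
= rev("dc") + "m" + "t" + "k" + "e" + "g" + "u" + "v"
= rev("c") + "d" + "m" + "t" + "k" + "e" + "g" + "u" + "v"
= "c" + "d" + "m" + "t" + "k" + "e" + "g" + "u" + "v"
= "cdmtkeguv"


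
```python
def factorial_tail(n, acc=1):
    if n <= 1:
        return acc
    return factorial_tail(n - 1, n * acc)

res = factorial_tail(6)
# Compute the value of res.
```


factorial_tail(6, 1)
= factorial_tail(5, 6 * 1) = factorial_tail(5, 6)
= factorial_tail(4, 5 * 6) = factorial_tail(4, 30)
= factorial_tail(3, 4 * 30) = factorial_tail(3, 120)
= factorial_tail(2, 3 * 120) = factorial_tail(2, 360)
= factorial_tail(1, 2 * 360) = factorial_tail(1, 720)
n <= 1, return acc = 720


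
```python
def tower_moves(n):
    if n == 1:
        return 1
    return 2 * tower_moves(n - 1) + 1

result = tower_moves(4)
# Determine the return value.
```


tower_moves(4)
= 2 * tower_moves(3) + 1
= 2 * (2 * tower_moves(2) + 1) + 1
= 2 * (2 * (2 * tower_moves(1) + 1) + 1) + 1
Now compute bottom-up:
tower_moves(1) = 1
tower_moves(2) = 2 * 1 + 1 = 3
tower_moves(3) = 2 * 3 + 1 = 7
tower_moves(4) = 2 * 7 + 1 = 15
= 15


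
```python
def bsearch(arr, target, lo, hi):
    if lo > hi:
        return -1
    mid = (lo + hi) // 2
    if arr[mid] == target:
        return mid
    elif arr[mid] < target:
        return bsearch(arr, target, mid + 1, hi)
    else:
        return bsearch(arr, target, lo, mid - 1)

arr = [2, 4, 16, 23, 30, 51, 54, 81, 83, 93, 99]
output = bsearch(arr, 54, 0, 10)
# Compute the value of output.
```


bsearch(arr, 54, 0, 10)
lo=0, hi=10, mid=5, arr[mid]=51
51 < 54, search right half
lo=6, hi=10, mid=8, arr[mid]=83
83 > 54, search left half
lo=6, hi=7, mid=6, arr[mid]=54
arr[6] == 54, found at index 6
= 6


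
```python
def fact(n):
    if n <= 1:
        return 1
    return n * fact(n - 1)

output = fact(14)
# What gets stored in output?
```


fact(14)
= 14 * fact(13)
= 14 * 13 * fact(12)
= 14 * 13 * 12 * fact(11)
= 14 * 13 * 12 * 11 * fact(10)
= 14 * 13 * 12 * 11 * 10 * fact(9)
= 14 * 13 * 12 * 11 * 10 * 9 * fact(8)
= 14 * 13 * 12 * 11 * 10 * 9 * 8 * fact(7)
= 14 * 13 * 12 * 11 * 10 * 9 * 8 * 7 * fact(6)
= 14 * 13 * 12 * 11 * 10 * 9 * 8 * 7 * 6 * fact(5)
= 14 * 13 * 12 * 11 * 10 * 9 * 8 * 7 * 6 * 5 * fact(4)
= 14 * 13 * 12 * 11 * 10 * 9 * 8 * 7 * 6 * 5 * 4 * fact(3)
= 14 * 13 * 12 * 11 * 10 * 9 * 8 * 7 * 6 * 5 * 4 * 3 * fact(2)
= 14 * 13 * 12 * 11 * 10 * 9 * 8 * 7 * 6 * 5 * 4 * 3 * 2 * fact(1)
= 14 * 13 * 12 * 11 * 10 * 9 * 8 * 7 * 6 * 5 * 4 * 3 * 2 * 1
= 87178291200


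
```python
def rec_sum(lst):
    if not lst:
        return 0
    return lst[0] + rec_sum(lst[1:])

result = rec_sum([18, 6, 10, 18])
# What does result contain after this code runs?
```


rec_sum([18, 6, 10, 18])
= 18 + rec_sum([6, 10, 18])
= 18 + 6 + rec_sum([10, 18])
= 18 + 6 + 10 + rec_sum([18])
= 18 + 6 + 10 + 18 + rec_sum([])
= 18 + 6 + 10 + 18 + 0
= 52


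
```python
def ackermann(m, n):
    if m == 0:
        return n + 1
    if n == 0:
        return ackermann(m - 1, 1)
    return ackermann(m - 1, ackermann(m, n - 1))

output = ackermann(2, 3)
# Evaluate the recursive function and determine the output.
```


ackermann(2, 3)
= ackermann(1, ackermann(2, 2))
First compute ackermann(2, 2) = 7
= ackermann(1, 7)
= 9


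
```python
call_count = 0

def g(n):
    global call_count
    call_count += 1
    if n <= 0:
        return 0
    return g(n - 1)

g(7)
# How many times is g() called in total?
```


g(7) calls g(6) calls ... calls g(0)
Total calls: 7 + 1 (for base case) = 8


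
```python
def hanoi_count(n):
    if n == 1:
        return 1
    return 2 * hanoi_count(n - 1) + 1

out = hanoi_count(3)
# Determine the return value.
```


hanoi_count(3)
= 2 * hanoi_count(2) + 1
= 2 * (2 * hanoi_count(1) + 1) + 1
Now compute bottom-up:
hanoi_count(1) = 1
hanoi_count(2) = 2 * 1 + 1 = 3
hanoi_count(3) = 2 * 3 + 1 = 7
= 7


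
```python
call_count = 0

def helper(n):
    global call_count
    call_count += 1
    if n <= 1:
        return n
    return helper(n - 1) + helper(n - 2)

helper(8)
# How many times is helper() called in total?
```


helper(8) calls helper(7) and helper(6); each non-base call branches into two more.
Let C(k) = total number of calls made by helper(k), including the call to helper(k) itself.
Base cases: C(0) = 1, C(1) = 1
Recurrence: C(k) = 1 + C(k-1) + C(k-2)
  C(2) = 1 + C(1) + C(0) = 1 + 1 + 1 = 3
  C(3) = 1 + C(2) + C(1) = 1 + 3 + 1 = 5
  C(4) = 1 + C(3) + C(2) = 1 + 5 + 3 = 9
  C(5) = 1 + C(4) + C(3) = 1 + 9 + 5 = 15
  C(6) = 1 + C(5) + C(4) = 1 + 15 + 9 = 25
  C(7) = 1 + C(6) + C(5) = 1 + 25 + 15 = 41
  C(8) = 1 + C(7) + C(6) = 1 + 41 + 25 = 67
Total calls = C(8) = 67


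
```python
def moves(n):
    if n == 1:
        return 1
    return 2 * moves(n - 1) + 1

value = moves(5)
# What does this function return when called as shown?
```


moves(5)
= 2 * moves(4) + 1
= 2 * (2 * moves(3) + 1) + 1
= 2 * (2 * (2 * moves(2) + 1) + 1) + 1
= 2 * (2 * (2 * (2 * moves(1) + 1) + 1) + 1) + 1
Now compute bottom-up:
moves(1) = 1
moves(2) = 2 * 1 + 1 = 3
moves(3) = 2 * 3 + 1 = 7
moves(4) = 2 * 7 + 1 = 15
moves(5) = 2 * 15 + 1 = 31
= 31


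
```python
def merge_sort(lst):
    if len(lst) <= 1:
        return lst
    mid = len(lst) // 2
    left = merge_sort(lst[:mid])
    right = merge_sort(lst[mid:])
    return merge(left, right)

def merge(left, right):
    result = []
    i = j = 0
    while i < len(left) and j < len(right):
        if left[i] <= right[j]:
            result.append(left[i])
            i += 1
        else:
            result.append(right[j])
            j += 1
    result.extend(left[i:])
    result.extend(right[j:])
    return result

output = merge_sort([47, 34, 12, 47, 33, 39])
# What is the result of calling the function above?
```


merge_sort([47, 34, 12, 47, 33, 39])
Split into [47, 34, 12] and [47, 33, 39]
Left sorted: [12, 34, 47]
Right sorted: [33, 39, 47]
Merge [12, 34, 47] and [33, 39, 47]
= [12, 33, 34, 39, 47, 47]


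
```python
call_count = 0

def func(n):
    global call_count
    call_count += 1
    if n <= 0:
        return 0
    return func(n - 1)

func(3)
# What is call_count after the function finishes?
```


func(3) calls func(2) calls ... calls func(0)
Total calls: 3 + 1 (for base case) = 4


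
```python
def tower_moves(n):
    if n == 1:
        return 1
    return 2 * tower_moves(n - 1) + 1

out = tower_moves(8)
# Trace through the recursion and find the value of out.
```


tower_moves(8)
= 2 * tower_moves(7) + 1
= 2 * (2 * tower_moves(6) + 1) + 1
= 2 * (2 * (2 * tower_moves(5) + 1) + 1) + 1
= 2 * (2 * (2 * (2 * tower_moves(4) + 1) + 1) + 1) + 1
= 2 * (2 * (2 * (2 * (2 * tower_moves(3) + 1) + 1) + 1) + 1) + 1
= 2 * (2 * (2 * (2 * (2 * (2 * tower_moves(2) + 1) + 1) + 1) + 1) + 1) + 1
= 2 * (2 * (2 * (2 * (2 * (2 * (2 * tower_moves(1) + 1) + 1) + 1) + 1) + 1) + 1) + 1
Now compute bottom-up:
tower_moves(1) = 1
tower_moves(2) = 2 * 1 + 1 = 3
tower_moves(3) = 2 * 3 + 1 = 7
tower_moves(4) = 2 * 7 + 1 = 15
tower_moves(5) = 2 * 15 + 1 = 31
tower_moves(6) = 2 * 31 + 1 = 63
tower_moves(7) = 2 * 63 + 1 = 127
tower_moves(8) = 2 * 127 + 1 = 255
= 255


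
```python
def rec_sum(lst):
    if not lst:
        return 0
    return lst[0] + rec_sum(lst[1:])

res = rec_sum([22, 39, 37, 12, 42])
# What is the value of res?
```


rec_sum([22, 39, 37, 12, 42])
= 22 + rec_sum([39, 37, 12, 42])
= 22 + 39 + rec_sum([37, 12, 42])
= 22 + 39 + 37 + rec_sum([12, 42])
= 22 + 39 + 37 + 12 + rec_sum([42])
= 22 + 39 + 37 + 12 + 42 + rec_sum([])
= 22 + 39 + 37 + 12 + 42 + 0
= 152


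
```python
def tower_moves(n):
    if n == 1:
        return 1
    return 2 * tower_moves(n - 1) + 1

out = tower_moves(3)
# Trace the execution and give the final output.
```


tower_moves(3)
= 2 * tower_moves(2) + 1
= 2 * (2 * tower_moves(1) + 1) + 1
Now compute bottom-up:
tower_moves(1) = 1
tower_moves(2) = 2 * 1 + 1 = 3
tower_moves(3) = 2 * 3 + 1 = 7
= 7


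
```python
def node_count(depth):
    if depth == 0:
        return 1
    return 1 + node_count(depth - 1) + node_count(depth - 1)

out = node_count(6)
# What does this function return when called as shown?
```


node_count(6)
= 1 + node_count(5) + node_count(5)
= 1 + 2 * node_count(5)
node_count(k) = 2^(k+1) - 1
node_count(0) = 1
node_count(1) = 3
node_count(2) = 7
node_count(3) = 15
node_count(4) = 31
node_count(6) = 2^7 - 1 = 127


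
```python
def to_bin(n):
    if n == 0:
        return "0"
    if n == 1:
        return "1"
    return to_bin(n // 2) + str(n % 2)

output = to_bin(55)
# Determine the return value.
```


to_bin(55)
= to_bin(27) + "1"
= to_bin(13) + "1" + "1"
= to_bin(6) + "1" + "1" + "1"
= to_bin(3) + "0" + "1" + "1" + "1"
= to_bin(1) + "1" + "0" + "1" + "1" + "1"
= "1" + "1" + "0" + "1" + "1" + "1"
= "110111"


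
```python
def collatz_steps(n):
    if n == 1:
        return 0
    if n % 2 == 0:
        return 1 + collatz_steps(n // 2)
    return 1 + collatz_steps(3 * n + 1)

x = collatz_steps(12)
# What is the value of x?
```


collatz_steps(12)
12 is even -> collatz_steps(6)
6 is even -> collatz_steps(3)
3 is odd -> 3*3+1 = 10 -> collatz_steps(10)
10 is even -> collatz_steps(5)
5 is odd -> 3*5+1 = 16 -> collatz_steps(16)
16 is even -> collatz_steps(8)
8 is even -> collatz_steps(4)
4 is even -> collatz_steps(2)
2 is even -> collatz_steps(1)
Reached 1 after 9 steps
= 9


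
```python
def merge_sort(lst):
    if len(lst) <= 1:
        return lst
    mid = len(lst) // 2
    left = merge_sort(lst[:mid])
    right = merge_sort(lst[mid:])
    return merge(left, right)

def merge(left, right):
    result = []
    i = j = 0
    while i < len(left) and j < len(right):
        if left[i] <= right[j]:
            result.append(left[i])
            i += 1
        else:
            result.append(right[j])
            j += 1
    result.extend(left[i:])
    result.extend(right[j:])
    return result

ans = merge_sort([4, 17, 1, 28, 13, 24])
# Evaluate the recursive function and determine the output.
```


merge_sort([4, 17, 1, 28, 13, 24])
Split into [4, 17, 1] and [28, 13, 24]
Left sorted: [1, 4, 17]
Right sorted: [13, 24, 28]
Merge [1, 4, 17] and [13, 24, 28]
= [1, 4, 13, 17, 24, 28]


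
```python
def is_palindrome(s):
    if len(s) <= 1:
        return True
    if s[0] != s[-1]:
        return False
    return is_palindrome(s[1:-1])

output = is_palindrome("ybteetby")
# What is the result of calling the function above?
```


is_palindrome("ybteetby")
"ybteetby": s[0]='y' == s[-1]='y' -> is_palindrome("bteetb")
"bteetb": s[0]='b' == s[-1]='b' -> is_palindrome("teet")
"teet": s[0]='t' == s[-1]='t' -> is_palindrome("ee")
"ee": s[0]='e' == s[-1]='e' -> is_palindrome("")
"": len <= 1 -> True
= True


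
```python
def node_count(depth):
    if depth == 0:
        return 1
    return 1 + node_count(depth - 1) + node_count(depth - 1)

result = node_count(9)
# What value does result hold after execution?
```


node_count(9)
= 1 + node_count(8) + node_count(8)
= 1 + 2 * node_count(8)
node_count(k) = 2^(k+1) - 1
node_count(0) = 1
node_count(1) = 3
node_count(2) = 7
node_count(3) = 15
node_count(4) = 31
node_count(9) = 2^10 - 1 = 1023


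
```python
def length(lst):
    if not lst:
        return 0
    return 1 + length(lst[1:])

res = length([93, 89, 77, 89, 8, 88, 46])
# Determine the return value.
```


length([93, 89, 77, 89, 8, 88, 46])
= 1 + length([89, 77, 89, 8, 88, 46])
= 1 + 1 + length([77, 89, 8, 88, 46])
= 1 + 1 + 1 + length([89, 8, 88, 46])
= 1 + 1 + 1 + 1 + length([8, 88, 46])
= 1 + 1 + 1 + 1 + 1 + length([88, 46])
= 1 + 1 + 1 + 1 + 1 + 1 + length([46])
= 1 + 1 + 1 + 1 + 1 + 1 + 1 + length([])
= 1 + 1 + 1 + 1 + 1 + 1 + 1 + 0
= 7


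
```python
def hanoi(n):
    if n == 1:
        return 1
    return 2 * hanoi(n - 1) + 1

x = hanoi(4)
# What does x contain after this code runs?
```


hanoi(4)
= 2 * hanoi(3) + 1
= 2 * (2 * hanoi(2) + 1) + 1
= 2 * (2 * (2 * hanoi(1) + 1) + 1) + 1
Now compute bottom-up:
hanoi(1) = 1
hanoi(2) = 2 * 1 + 1 = 3
hanoi(3) = 2 * 3 + 1 = 7
hanoi(4) = 2 * 7 + 1 = 15
= 15


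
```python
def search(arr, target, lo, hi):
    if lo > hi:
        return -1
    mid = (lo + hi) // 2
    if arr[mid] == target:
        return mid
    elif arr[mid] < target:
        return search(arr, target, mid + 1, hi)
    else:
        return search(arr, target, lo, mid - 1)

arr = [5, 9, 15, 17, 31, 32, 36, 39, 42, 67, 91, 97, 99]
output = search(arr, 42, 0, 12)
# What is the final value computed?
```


search(arr, 42, 0, 12)
lo=0, hi=12, mid=6, arr[mid]=36
36 < 42, search right half
lo=7, hi=12, mid=9, arr[mid]=67
67 > 42, search left half
lo=7, hi=8, mid=7, arr[mid]=39
39 < 42, search right half
lo=8, hi=8, mid=8, arr[mid]=42
arr[8] == 42, found at index 8
= 8


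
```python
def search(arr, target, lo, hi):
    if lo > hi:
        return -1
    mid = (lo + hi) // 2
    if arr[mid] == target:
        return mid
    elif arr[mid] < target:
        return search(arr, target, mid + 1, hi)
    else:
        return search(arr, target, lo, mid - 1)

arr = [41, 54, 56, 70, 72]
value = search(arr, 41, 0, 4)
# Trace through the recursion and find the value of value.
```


search(arr, 41, 0, 4)
lo=0, hi=4, mid=2, arr[mid]=56
56 > 41, search left half
lo=0, hi=1, mid=0, arr[mid]=41
arr[0] == 41, found at index 0
= 0


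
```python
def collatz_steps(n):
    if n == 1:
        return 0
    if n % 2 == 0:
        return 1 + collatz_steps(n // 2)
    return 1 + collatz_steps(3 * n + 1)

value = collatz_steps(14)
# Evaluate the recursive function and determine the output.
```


collatz_steps(14)
14 is even -> collatz_steps(7)
7 is odd -> 3*7+1 = 22 -> collatz_steps(22)
22 is even -> collatz_steps(11)
11 is odd -> 3*11+1 = 34 -> collatz_steps(34)
34 is even -> collatz_steps(17)
17 is odd -> 3*17+1 = 52 -> collatz_steps(52)
52 is even -> collatz_steps(26)
26 is even -> collatz_steps(13)
13 is odd -> 3*13+1 = 40 -> collatz_steps(40)
40 is even -> collatz_steps(20)
20 is even -> collatz_steps(10)
10 is even -> collatz_steps(5)
5 is odd -> 3*5+1 = 16 -> collatz_steps(16)
16 is even -> collatz_steps(8)
8 is even -> collatz_steps(4)
4 is even -> collatz_steps(2)
2 is even -> collatz_steps(1)
Reached 1 after 17 steps
= 17


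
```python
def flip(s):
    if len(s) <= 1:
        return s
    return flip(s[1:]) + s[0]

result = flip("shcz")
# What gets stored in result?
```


flip("shcz")
= flip("hcz") + "s"
= flip("cz") + "h" + "s"
= flip("z") + "c" + "h" + "s"
= "z" + "c" + "h" + "s"
= "zchs"


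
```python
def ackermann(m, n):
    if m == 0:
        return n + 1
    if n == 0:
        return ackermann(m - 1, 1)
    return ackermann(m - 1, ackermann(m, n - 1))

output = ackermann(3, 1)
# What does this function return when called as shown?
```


ackermann(3, 1)
= ackermann(2, ackermann(3, 0))
First compute ackermann(3, 0) = 5
= ackermann(2, 5)
= 13


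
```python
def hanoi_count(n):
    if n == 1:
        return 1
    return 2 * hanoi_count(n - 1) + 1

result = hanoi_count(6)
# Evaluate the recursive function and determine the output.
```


hanoi_count(6)
= 2 * hanoi_count(5) + 1
= 2 * (2 * hanoi_count(4) + 1) + 1
= 2 * (2 * (2 * hanoi_count(3) + 1) + 1) + 1
= 2 * (2 * (2 * (2 * hanoi_count(2) + 1) + 1) + 1) + 1
= 2 * (2 * (2 * (2 * (2 * hanoi_count(1) + 1) + 1) + 1) + 1) + 1
Now compute bottom-up:
hanoi_count(1) = 1
hanoi_count(2) = 2 * 1 + 1 = 3
hanoi_count(3) = 2 * 3 + 1 = 7
hanoi_count(4) = 2 * 7 + 1 = 15
hanoi_count(5) = 2 * 15 + 1 = 31
hanoi_count(6) = 2 * 31 + 1 = 63
= 63


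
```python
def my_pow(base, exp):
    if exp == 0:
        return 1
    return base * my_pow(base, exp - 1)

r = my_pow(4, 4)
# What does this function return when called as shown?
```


my_pow(4, 4)
= 4 * my_pow(4, 3)
= 4 * 4 * my_pow(4, 2)
= 4 * 4 * 4 * my_pow(4, 1)
= 4 * 4 * 4 * 4 * my_pow(4, 0)
= 4 * 4 * 4 * 4 * 1
= 256


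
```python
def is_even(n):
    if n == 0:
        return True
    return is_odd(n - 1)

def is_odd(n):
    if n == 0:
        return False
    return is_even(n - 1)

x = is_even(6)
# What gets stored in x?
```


is_even(6)
= is_odd(5)
= is_even(4)
= is_odd(3)
= is_even(2)
= is_odd(1)
= is_even(0)
n == 0: return True
= True


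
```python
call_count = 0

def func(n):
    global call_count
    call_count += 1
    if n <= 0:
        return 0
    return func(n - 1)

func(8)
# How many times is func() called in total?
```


func(8) calls func(7) calls ... calls func(0)
Total calls: 8 + 1 (for base case) = 9


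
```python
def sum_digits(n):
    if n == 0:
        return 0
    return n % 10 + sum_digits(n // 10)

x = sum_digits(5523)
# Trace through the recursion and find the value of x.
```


sum_digits(5523)
= 3 + sum_digits(552)
= 3 + 2 + sum_digits(55)
= 3 + 2 + 5 + sum_digits(5)
= 3 + 2 + 5 + 5 + sum_digits(0)
= 3 + 2 + 5 + 5 + 0
= 15


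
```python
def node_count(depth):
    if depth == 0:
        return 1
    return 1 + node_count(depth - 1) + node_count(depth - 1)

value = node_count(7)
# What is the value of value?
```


node_count(7)
= 1 + node_count(6) + node_count(6)
= 1 + 2 * node_count(6)
node_count(k) = 2^(k+1) - 1
node_count(0) = 1
node_count(1) = 3
node_count(2) = 7
node_count(3) = 15
node_count(4) = 31
node_count(7) = 2^8 - 1 = 255


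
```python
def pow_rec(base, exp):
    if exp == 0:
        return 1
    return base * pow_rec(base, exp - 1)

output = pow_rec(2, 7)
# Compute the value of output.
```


pow_rec(2, 7)
= 2 * pow_rec(2, 6)
= 2 * 2 * pow_rec(2, 5)
= 2 * 2 * 2 * pow_rec(2, 4)
= 2 * 2 * 2 * 2 * pow_rec(2, 3)
= 2 * 2 * 2 * 2 * 2 * pow_rec(2, 2)
= 2 * 2 * 2 * 2 * 2 * 2 * pow_rec(2, 1)
= 2 * 2 * 2 * 2 * 2 * 2 * 2 * pow_rec(2, 0)
= 2 * 2 * 2 * 2 * 2 * 2 * 2 * 1
= 128


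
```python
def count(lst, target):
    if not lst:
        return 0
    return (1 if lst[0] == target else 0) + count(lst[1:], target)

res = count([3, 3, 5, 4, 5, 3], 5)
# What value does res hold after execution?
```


count([3, 3, 5, 4, 5, 3], 5)
lst[0]=3 != 5: 0 + count([3, 5, 4, 5, 3], 5)
lst[0]=3 != 5: 0 + count([5, 4, 5, 3], 5)
lst[0]=5 == 5: 1 + count([4, 5, 3], 5)
lst[0]=4 != 5: 0 + count([5, 3], 5)
lst[0]=5 == 5: 1 + count([3], 5)
lst[0]=3 != 5: 0 + count([], 5)
= 2


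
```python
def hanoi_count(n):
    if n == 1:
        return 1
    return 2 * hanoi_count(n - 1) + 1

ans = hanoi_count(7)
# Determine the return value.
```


hanoi_count(7)
= 2 * hanoi_count(6) + 1
= 2 * (2 * hanoi_count(5) + 1) + 1
= 2 * (2 * (2 * hanoi_count(4) + 1) + 1) + 1
= 2 * (2 * (2 * (2 * hanoi_count(3) + 1) + 1) + 1) + 1
= 2 * (2 * (2 * (2 * (2 * hanoi_count(2) + 1) + 1) + 1) + 1) + 1
= 2 * (2 * (2 * (2 * (2 * (2 * hanoi_count(1) + 1) + 1) + 1) + 1) + 1) + 1
Now compute bottom-up:
hanoi_count(1) = 1
hanoi_count(2) = 2 * 1 + 1 = 3
hanoi_count(3) = 2 * 3 + 1 = 7
hanoi_count(4) = 2 * 7 + 1 = 15
hanoi_count(5) = 2 * 15 + 1 = 31
hanoi_count(6) = 2 * 31 + 1 = 63
hanoi_count(7) = 2 * 63 + 1 = 127
= 127


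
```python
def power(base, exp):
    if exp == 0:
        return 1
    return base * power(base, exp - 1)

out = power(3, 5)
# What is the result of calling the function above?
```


power(3, 5)
= 3 * power(3, 4)
= 3 * 3 * power(3, 3)
= 3 * 3 * 3 * power(3, 2)
= 3 * 3 * 3 * 3 * power(3, 1)
= 3 * 3 * 3 * 3 * 3 * power(3, 0)
= 3 * 3 * 3 * 3 * 3 * 1
= 243


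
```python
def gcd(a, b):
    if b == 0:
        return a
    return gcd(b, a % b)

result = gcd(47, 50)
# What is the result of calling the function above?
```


gcd(47, 50)
= gcd(50, 47 % 50) = gcd(50, 47)
= gcd(47, 50 % 47) = gcd(47, 3)
= gcd(3, 47 % 3) = gcd(3, 2)
= gcd(2, 3 % 2) = gcd(2, 1)
= gcd(1, 2 % 1) = gcd(1, 0)
b == 0, return a = 1


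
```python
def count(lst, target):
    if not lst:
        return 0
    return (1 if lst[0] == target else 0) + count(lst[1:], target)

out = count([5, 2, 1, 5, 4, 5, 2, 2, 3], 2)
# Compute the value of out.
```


count([5, 2, 1, 5, 4, 5, 2, 2, 3], 2)
lst[0]=5 != 2: 0 + count([2, 1, 5, 4, 5, 2, 2, 3], 2)
lst[0]=2 == 2: 1 + count([1, 5, 4, 5, 2, 2, 3], 2)
lst[0]=1 != 2: 0 + count([5, 4, 5, 2, 2, 3], 2)
lst[0]=5 != 2: 0 + count([4, 5, 2, 2, 3], 2)
lst[0]=4 != 2: 0 + count([5, 2, 2, 3], 2)
lst[0]=5 != 2: 0 + count([2, 2, 3], 2)
lst[0]=2 == 2: 1 + count([2, 3], 2)
lst[0]=2 == 2: 1 + count([3], 2)
lst[0]=3 != 2: 0 + count([], 2)
= 3


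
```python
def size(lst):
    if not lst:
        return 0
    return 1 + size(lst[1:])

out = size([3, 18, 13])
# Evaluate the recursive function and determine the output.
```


size([3, 18, 13])
= 1 + size([18, 13])
= 1 + 1 + size([13])
= 1 + 1 + 1 + size([])
= 1 + 1 + 1 + 0
= 3


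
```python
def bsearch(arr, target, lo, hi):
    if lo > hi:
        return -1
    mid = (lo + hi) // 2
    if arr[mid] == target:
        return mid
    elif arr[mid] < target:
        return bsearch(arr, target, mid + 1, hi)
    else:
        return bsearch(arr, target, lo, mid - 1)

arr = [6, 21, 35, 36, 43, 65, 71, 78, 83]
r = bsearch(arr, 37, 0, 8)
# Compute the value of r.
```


bsearch(arr, 37, 0, 8)
lo=0, hi=8, mid=4, arr[mid]=43
43 > 37, search left half
lo=0, hi=3, mid=1, arr[mid]=21
21 < 37, search right half
lo=2, hi=3, mid=2, arr[mid]=35
35 < 37, search right half
lo=3, hi=3, mid=3, arr[mid]=36
36 < 37, search right half
lo > hi, target not found, return -1
= -1


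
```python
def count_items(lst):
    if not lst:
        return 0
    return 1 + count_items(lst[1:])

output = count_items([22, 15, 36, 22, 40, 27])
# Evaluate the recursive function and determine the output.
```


count_items([22, 15, 36, 22, 40, 27])
= 1 + count_items([15, 36, 22, 40, 27])
= 1 + 1 + count_items([36, 22, 40, 27])
= 1 + 1 + 1 + count_items([22, 40, 27])
= 1 + 1 + 1 + 1 + count_items([40, 27])
= 1 + 1 + 1 + 1 + 1 + count_items([27])
= 1 + 1 + 1 + 1 + 1 + 1 + count_items([])
= 1 + 1 + 1 + 1 + 1 + 1 + 0
= 6


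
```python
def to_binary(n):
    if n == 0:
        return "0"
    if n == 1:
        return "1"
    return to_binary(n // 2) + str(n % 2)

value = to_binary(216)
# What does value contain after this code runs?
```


to_binary(216)
= to_binary(108) + "0"
= to_binary(54) + "0" + "0"
= to_binary(27) + "0" + "0" + "0"
= to_binary(13) + "1" + "0" + "0" + "0"
= to_binary(6) + "1" + "1" + "0" + "0" + "0"
= to_binary(3) + "0" + "1" + "1" + "0" + "0" + "0"
= to_binary(1) + "1" + "0" + "1" + "1" + "0" + "0" + "0"
= "1" + "1" + "0" + "1" + "1" + "0" + "0" + "0"
= "11011000"


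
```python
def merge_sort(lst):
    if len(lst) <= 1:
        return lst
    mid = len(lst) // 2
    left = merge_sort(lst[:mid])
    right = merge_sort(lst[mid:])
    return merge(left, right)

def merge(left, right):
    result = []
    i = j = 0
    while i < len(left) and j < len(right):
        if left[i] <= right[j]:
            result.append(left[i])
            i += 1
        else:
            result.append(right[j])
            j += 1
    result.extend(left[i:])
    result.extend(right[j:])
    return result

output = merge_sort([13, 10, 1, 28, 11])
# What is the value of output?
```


merge_sort([13, 10, 1, 28, 11])
Split into [13, 10] and [1, 28, 11]
Left sorted: [10, 13]
Right sorted: [1, 11, 28]
Merge [10, 13] and [1, 11, 28]
= [1, 10, 11, 13, 28]


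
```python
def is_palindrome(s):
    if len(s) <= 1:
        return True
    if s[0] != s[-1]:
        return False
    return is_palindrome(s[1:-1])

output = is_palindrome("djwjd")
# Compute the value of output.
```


is_palindrome("djwjd")
"djwjd": s[0]='d' == s[-1]='d' -> is_palindrome("jwj")
"jwj": s[0]='j' == s[-1]='j' -> is_palindrome("w")
"w": len <= 1 -> True
= True


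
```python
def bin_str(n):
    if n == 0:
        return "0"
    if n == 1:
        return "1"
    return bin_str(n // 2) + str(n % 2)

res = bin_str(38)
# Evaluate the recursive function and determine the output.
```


bin_str(38)
= bin_str(19) + "0"
= bin_str(9) + "1" + "0"
= bin_str(4) + "1" + "1" + "0"
= bin_str(2) + "0" + "1" + "1" + "0"
= bin_str(1) + "0" + "0" + "1" + "1" + "0"
= "1" + "0" + "0" + "1" + "1" + "0"
= "100110"


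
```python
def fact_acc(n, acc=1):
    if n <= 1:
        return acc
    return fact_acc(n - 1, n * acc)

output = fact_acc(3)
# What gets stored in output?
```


fact_acc(3, 1)
= fact_acc(2, 3 * 1) = fact_acc(2, 3)
= fact_acc(1, 2 * 3) = fact_acc(1, 6)
n <= 1, return acc = 6


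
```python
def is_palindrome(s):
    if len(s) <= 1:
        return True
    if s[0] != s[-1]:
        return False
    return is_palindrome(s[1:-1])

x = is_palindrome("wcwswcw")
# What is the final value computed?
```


is_palindrome("wcwswcw")
"wcwswcw": s[0]='w' == s[-1]='w' -> is_palindrome("cwswc")
"cwswc": s[0]='c' == s[-1]='c' -> is_palindrome("wsw")
"wsw": s[0]='w' == s[-1]='w' -> is_palindrome("s")
"s": len <= 1 -> True
= True


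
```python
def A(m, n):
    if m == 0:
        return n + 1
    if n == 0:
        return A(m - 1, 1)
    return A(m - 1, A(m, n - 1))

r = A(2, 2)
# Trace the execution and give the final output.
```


A(2, 2)
= A(1, A(2, 1))
First compute A(2, 1) = 5
= A(1, 5)
= 7


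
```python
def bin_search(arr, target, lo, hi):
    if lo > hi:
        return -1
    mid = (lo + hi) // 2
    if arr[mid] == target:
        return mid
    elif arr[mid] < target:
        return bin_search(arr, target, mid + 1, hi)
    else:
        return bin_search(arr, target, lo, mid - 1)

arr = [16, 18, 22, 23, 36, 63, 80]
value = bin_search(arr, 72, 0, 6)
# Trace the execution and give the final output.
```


bin_search(arr, 72, 0, 6)
lo=0, hi=6, mid=3, arr[mid]=23
23 < 72, search right half
lo=4, hi=6, mid=5, arr[mid]=63
63 < 72, search right half
lo=6, hi=6, mid=6, arr[mid]=80
80 > 72, search left half
lo > hi, target not found, return -1
= -1


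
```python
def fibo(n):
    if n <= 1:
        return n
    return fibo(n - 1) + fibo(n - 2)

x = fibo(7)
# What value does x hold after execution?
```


fibo(7)
= fibo(6) + fibo(5)
= (fibo(5) + fibo(4)) + fibo(5)
Computing bottom-up: fibo(0)=0, fibo(1)=1, fibo(2)=1, fibo(3)=2, fibo(4)=3, fibo(5)=5, fibo(6)=8, fibo(7)=13
= 13


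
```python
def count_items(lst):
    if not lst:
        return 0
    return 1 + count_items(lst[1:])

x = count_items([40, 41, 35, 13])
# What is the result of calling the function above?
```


count_items([40, 41, 35, 13])
= 1 + count_items([41, 35, 13])
= 1 + 1 + count_items([35, 13])
= 1 + 1 + 1 + count_items([13])
= 1 + 1 + 1 + 1 + count_items([])
= 1 + 1 + 1 + 1 + 0
= 4


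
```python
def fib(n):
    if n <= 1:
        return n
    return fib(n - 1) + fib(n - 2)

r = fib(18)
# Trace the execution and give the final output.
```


fib(18)
= fib(17) + fib(16)
= (fib(16) + fib(15)) + fib(16)
Computing bottom-up: fib(0)=0, fib(1)=1, fib(2)=1, fib(3)=2, fib(4)=3, fib(5)=5, fib(6)=8, fib(7)=13, fib(8)=21, fib(9)=34, fib(10)=55, fib(11)=89, fib(12)=144, fib(13)=233, fib(14)=377, fib(15)=610, fib(16)=987, fib(17)=1597, fib(18)=2584
= 2584


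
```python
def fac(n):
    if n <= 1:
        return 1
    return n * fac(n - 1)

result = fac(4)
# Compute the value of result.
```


fac(4)
= 4 * fac(3)
= 4 * 3 * fac(2)
= 4 * 3 * 2 * fac(1)
= 4 * 3 * 2 * 1
= 24


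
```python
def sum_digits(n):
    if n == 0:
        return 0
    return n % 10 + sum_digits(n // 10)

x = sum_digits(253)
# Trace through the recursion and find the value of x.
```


sum_digits(253)
= 3 + sum_digits(25)
= 3 + 5 + sum_digits(2)
= 3 + 5 + 2 + sum_digits(0)
= 3 + 5 + 2 + 0
= 10


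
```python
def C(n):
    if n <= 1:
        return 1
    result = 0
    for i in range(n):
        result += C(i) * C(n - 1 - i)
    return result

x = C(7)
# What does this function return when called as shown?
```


C(7)
= sum of C(i) * C(7-1-i) for i in 0..6
First compute sub-values bottom-up:
  C(0) = 1, C(1) = 1
  C(2) = 1*1 + 1*1 = 2
  C(3) = 1*2 + 1*1 + 2*1 = 5
  C(4) = 1*5 + 1*2 + 2*1 + 5*1 = 14
  C(5) = 1*14 + 1*5 + 2*2 + 5*1 + 14*1 = 42
  C(6) = 1*42 + 1*14 + 2*5 + 5*2 + 14*1 + 42*1 = 132
Now C(7):
  C(0)*C(6) = 1*132 = 132
  C(1)*C(5) = 1*42 = 42
  C(2)*C(4) = 2*14 = 28
  C(3)*C(3) = 5*5 = 25
  C(4)*C(2) = 14*2 = 28
  C(5)*C(1) = 42*1 = 42
  C(6)*C(0) = 132*1 = 132
= 132 + 42 + 28 + 25 + 28 + 42 + 132
= 429


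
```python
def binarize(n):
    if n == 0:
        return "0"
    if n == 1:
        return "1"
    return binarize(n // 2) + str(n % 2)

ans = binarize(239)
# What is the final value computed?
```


binarize(239)
= binarize(119) + "1"
= binarize(59) + "1" + "1"
= binarize(29) + "1" + "1" + "1"
= binarize(14) + "1" + "1" + "1" + "1"
= binarize(7) + "0" + "1" + "1" + "1" + "1"
= binarize(3) + "1" + "0" + "1" + "1" + "1" + "1"
= binarize(1) + "1" + "1" + "0" + "1" + "1" + "1" + "1"
= "1" + "1" + "1" + "0" + "1" + "1" + "1" + "1"
= "11101111"


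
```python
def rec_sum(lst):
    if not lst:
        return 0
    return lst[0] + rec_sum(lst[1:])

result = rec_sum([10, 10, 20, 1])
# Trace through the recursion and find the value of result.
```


rec_sum([10, 10, 20, 1])
= 10 + rec_sum([10, 20, 1])
= 10 + 10 + rec_sum([20, 1])
= 10 + 10 + 20 + rec_sum([1])
= 10 + 10 + 20 + 1 + rec_sum([])
= 10 + 10 + 20 + 1 + 0
= 41


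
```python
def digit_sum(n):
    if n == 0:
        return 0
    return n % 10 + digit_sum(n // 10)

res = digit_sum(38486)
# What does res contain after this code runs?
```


digit_sum(38486)
= 6 + digit_sum(3848)
= 6 + 8 + digit_sum(384)
= 6 + 8 + 4 + digit_sum(38)
= 6 + 8 + 4 + 8 + digit_sum(3)
= 6 + 8 + 4 + 8 + 3 + digit_sum(0)
= 6 + 8 + 4 + 8 + 3 + 0
= 29


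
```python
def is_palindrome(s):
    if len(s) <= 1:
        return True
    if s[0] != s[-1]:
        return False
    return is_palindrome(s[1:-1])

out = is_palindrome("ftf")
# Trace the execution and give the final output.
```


is_palindrome("ftf")
"ftf": s[0]='f' == s[-1]='f' -> is_palindrome("t")
"t": len <= 1 -> True
= True


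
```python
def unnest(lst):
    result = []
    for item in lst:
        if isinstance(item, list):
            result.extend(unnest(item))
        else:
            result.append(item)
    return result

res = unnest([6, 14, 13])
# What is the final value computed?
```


unnest([6, 14, 13])
Processing each element:
  6 is not a list -> append 6
  14 is not a list -> append 14
  13 is not a list -> append 13
= [6, 14, 13]


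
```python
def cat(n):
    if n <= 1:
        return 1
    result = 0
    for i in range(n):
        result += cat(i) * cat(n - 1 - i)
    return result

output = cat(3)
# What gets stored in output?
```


cat(3)
= sum of cat(i) * cat(3-1-i) for i in 0..2
First compute sub-values bottom-up:
  cat(0) = 1, cat(1) = 1
  cat(2) = 1*1 + 1*1 = 2
Now cat(3):
  cat(0)*cat(2) = 1*2 = 2
  cat(1)*cat(1) = 1*1 = 1
  cat(2)*cat(0) = 2*1 = 2
= 2 + 1 + 2
= 5


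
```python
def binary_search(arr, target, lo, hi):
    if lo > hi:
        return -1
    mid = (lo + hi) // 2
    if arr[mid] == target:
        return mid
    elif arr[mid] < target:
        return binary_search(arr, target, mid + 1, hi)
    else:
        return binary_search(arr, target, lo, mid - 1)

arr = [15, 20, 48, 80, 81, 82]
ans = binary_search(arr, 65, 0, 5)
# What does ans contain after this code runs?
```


binary_search(arr, 65, 0, 5)
lo=0, hi=5, mid=2, arr[mid]=48
48 < 65, search right half
lo=3, hi=5, mid=4, arr[mid]=81
81 > 65, search left half
lo=3, hi=3, mid=3, arr[mid]=80
80 > 65, search left half
lo > hi, target not found, return -1
= -1


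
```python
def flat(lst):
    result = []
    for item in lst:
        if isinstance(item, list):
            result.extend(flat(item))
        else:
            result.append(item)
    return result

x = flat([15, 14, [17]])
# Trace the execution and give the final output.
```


flat([15, 14, [17]])
Processing each element:
  15 is not a list -> append 15
  14 is not a list -> append 14
  [17] is a list -> flat recursively -> [17]
= [15, 14, 17]


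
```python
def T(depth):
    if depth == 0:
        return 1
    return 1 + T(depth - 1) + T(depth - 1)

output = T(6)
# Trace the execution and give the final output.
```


T(6)
= 1 + T(5) + T(5)
= 1 + 2 * T(5)
T(k) = 2^(k+1) - 1
T(0) = 1
T(1) = 3
T(2) = 7
T(3) = 15
T(4) = 31
T(6) = 2^7 - 1 = 127


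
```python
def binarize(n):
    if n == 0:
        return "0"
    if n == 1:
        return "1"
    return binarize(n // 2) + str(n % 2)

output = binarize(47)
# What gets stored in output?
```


binarize(47)
= binarize(23) + "1"
= binarize(11) + "1" + "1"
= binarize(5) + "1" + "1" + "1"
= binarize(2) + "1" + "1" + "1" + "1"
= binarize(1) + "0" + "1" + "1" + "1" + "1"
= "1" + "0" + "1" + "1" + "1" + "1"
= "101111"


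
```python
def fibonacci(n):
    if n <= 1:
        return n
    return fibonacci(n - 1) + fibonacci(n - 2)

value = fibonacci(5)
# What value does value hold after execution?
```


fibonacci(5)
= fibonacci(4) + fibonacci(3)
= (fibonacci(3) + fibonacci(2)) + fibonacci(3)
Computing bottom-up: fibonacci(0)=0, fibonacci(1)=1, fibonacci(2)=1, fibonacci(3)=2, fibonacci(4)=3, fibonacci(5)=5
= 5


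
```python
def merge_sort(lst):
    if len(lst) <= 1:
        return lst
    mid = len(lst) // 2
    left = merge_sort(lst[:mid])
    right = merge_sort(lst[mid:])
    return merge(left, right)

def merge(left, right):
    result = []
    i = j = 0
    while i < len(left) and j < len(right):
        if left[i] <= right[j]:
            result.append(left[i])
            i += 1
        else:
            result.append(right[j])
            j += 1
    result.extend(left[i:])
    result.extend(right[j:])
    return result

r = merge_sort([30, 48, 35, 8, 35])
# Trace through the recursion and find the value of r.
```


merge_sort([30, 48, 35, 8, 35])
Split into [30, 48] and [35, 8, 35]
Left sorted: [30, 48]
Right sorted: [8, 35, 35]
Merge [30, 48] and [8, 35, 35]
= [8, 30, 35, 35, 48]


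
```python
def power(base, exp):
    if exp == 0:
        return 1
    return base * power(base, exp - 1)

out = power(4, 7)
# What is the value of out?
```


power(4, 7)
= 4 * power(4, 6)
= 4 * 4 * power(4, 5)
= 4 * 4 * 4 * power(4, 4)
= 4 * 4 * 4 * 4 * power(4, 3)
= 4 * 4 * 4 * 4 * 4 * power(4, 2)
= 4 * 4 * 4 * 4 * 4 * 4 * power(4, 1)
= 4 * 4 * 4 * 4 * 4 * 4 * 4 * power(4, 0)
= 4 * 4 * 4 * 4 * 4 * 4 * 4 * 1
= 16384


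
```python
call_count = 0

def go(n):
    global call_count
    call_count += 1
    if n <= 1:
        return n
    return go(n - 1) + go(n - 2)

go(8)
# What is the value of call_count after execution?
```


go(8) calls go(7) and go(6); each non-base call branches into two more.
Let C(k) = total number of calls made by go(k), including the call to go(k) itself.
Base cases: C(0) = 1, C(1) = 1
Recurrence: C(k) = 1 + C(k-1) + C(k-2)
  C(2) = 1 + C(1) + C(0) = 1 + 1 + 1 = 3
  C(3) = 1 + C(2) + C(1) = 1 + 3 + 1 = 5
  C(4) = 1 + C(3) + C(2) = 1 + 5 + 3 = 9
  C(5) = 1 + C(4) + C(3) = 1 + 9 + 5 = 15
  C(6) = 1 + C(5) + C(4) = 1 + 15 + 9 = 25
  C(7) = 1 + C(6) + C(5) = 1 + 25 + 15 = 41
  C(8) = 1 + C(7) + C(6) = 1 + 41 + 25 = 67
Total calls = C(8) = 67


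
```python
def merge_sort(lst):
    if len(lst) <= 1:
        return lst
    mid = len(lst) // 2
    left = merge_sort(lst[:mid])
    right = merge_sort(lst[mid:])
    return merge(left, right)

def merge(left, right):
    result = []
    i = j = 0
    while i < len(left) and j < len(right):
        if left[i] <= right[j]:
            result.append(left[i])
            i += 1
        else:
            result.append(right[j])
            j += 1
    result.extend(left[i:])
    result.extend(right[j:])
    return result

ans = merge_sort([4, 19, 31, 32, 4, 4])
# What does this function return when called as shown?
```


merge_sort([4, 19, 31, 32, 4, 4])
Split into [4, 19, 31] and [32, 4, 4]
Left sorted: [4, 19, 31]
Right sorted: [4, 4, 32]
Merge [4, 19, 31] and [4, 4, 32]
= [4, 4, 4, 19, 31, 32]


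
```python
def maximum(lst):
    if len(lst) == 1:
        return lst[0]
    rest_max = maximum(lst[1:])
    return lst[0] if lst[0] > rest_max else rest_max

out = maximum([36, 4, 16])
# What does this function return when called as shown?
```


maximum([36, 4, 16])
= compare 36 with maximum([4, 16])
= compare 4 with maximum([16])
Base: maximum([16]) = 16
compare 4 with 16: max = 16
compare 36 with 16: max = 36
= 36


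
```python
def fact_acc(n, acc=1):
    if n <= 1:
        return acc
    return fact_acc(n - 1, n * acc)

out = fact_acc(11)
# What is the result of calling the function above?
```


fact_acc(11, 1)
= fact_acc(10, 11 * 1) = fact_acc(10, 11)
= fact_acc(9, 10 * 11) = fact_acc(9, 110)
= fact_acc(8, 9 * 110) = fact_acc(8, 990)
= fact_acc(7, 8 * 990) = fact_acc(7, 7920)
= fact_acc(6, 7 * 7920) = fact_acc(6, 55440)
= fact_acc(5, 6 * 55440) = fact_acc(5, 332640)
= fact_acc(4, 5 * 332640) = fact_acc(4, 1663200)
= fact_acc(3, 4 * 1663200) = fact_acc(3, 6652800)
= fact_acc(2, 3 * 6652800) = fact_acc(2, 19958400)
= fact_acc(1, 2 * 19958400) = fact_acc(1, 39916800)
n <= 1, return acc = 39916800


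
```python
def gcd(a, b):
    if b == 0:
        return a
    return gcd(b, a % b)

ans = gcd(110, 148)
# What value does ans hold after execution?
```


gcd(110, 148)
= gcd(148, 110 % 148) = gcd(148, 110)
= gcd(110, 148 % 110) = gcd(110, 38)
= gcd(38, 110 % 38) = gcd(38, 34)
= gcd(34, 38 % 34) = gcd(34, 4)
= gcd(4, 34 % 4) = gcd(4, 2)
= gcd(2, 4 % 2) = gcd(2, 0)
b == 0, return a = 2


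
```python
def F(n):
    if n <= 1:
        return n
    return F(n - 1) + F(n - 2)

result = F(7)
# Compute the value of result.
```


F(7)
= F(6) + F(5)
= (F(5) + F(4)) + F(5)
Computing bottom-up: F(0)=0, F(1)=1, F(2)=1, F(3)=2, F(4)=3, F(5)=5, F(6)=8, F(7)=13
= 13


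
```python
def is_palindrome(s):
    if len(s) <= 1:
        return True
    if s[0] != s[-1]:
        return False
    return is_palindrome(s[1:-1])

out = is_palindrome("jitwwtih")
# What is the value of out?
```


is_palindrome("jitwwtih")
"jitwwtih": s[0]='j' != s[-1]='h' -> False
= False


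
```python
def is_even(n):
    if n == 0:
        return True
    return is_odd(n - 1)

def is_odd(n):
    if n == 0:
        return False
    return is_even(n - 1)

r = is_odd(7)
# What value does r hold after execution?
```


is_odd(7)
= is_even(6)
= is_odd(5)
= is_even(4)
= is_odd(3)
= is_even(2)
= is_odd(1)
= is_even(0)
n == 0: return True
= True


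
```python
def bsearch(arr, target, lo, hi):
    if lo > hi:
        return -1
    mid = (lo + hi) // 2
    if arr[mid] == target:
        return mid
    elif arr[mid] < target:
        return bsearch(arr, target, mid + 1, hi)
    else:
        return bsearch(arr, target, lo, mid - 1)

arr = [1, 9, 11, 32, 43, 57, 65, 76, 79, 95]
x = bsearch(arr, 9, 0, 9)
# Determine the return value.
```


bsearch(arr, 9, 0, 9)
lo=0, hi=9, mid=4, arr[mid]=43
43 > 9, search left half
lo=0, hi=3, mid=1, arr[mid]=9
arr[1] == 9, found at index 1
= 1


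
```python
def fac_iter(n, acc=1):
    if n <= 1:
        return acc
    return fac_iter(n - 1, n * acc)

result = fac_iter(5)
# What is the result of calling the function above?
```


fac_iter(5, 1)
= fac_iter(4, 5 * 1) = fac_iter(4, 5)
= fac_iter(3, 4 * 5) = fac_iter(3, 20)
= fac_iter(2, 3 * 20) = fac_iter(2, 60)
= fac_iter(1, 2 * 60) = fac_iter(1, 120)
n <= 1, return acc = 120
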